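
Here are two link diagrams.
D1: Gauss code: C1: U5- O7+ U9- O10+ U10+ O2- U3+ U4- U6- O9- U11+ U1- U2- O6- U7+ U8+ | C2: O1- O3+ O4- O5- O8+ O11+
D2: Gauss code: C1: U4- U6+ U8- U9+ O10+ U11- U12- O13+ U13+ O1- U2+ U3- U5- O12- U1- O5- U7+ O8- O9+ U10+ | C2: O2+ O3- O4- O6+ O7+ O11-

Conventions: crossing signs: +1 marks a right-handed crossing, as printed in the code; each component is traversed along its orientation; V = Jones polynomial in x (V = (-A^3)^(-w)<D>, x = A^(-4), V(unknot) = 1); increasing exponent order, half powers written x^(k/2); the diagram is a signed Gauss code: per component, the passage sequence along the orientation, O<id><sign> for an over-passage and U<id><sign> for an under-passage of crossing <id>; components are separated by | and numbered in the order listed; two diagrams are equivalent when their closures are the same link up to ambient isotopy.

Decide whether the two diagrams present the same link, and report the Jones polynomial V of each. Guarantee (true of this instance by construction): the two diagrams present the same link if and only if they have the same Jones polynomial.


equivalent: yes
V(D1) = x^(-9/2) - x^(-5/2) - x^(-3/2) - x^(-1/2)  (w -1, c 11, <D> = A^-1 + A^3 + A^7 - A^15)
V(D2) = x^(-9/2) - x^(-5/2) - x^(-3/2) - x^(-1/2)  (w -1, c 13, <D> = A^-1 + A^3 + A^7 - A^15)
why: all 2 diagrams share one V(x), hence one class


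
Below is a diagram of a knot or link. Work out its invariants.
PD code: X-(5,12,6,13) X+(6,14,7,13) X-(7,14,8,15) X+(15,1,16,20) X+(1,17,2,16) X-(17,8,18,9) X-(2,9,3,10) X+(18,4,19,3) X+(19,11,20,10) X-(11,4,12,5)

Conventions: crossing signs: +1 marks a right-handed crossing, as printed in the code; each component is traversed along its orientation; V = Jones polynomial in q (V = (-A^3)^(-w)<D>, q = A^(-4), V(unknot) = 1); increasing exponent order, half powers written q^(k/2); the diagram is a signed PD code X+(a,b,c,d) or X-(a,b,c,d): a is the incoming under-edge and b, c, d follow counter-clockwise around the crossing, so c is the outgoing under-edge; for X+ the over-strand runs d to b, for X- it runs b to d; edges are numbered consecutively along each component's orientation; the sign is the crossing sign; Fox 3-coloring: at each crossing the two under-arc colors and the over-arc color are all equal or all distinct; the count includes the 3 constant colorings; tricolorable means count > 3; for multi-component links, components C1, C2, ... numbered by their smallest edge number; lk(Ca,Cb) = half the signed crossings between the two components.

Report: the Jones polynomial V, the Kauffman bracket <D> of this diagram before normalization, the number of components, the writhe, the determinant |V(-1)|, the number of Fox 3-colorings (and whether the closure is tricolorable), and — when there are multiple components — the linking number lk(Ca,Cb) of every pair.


V = -q^-3 + q^-2 - q^-1 + 3 - q + q^2 - q^3
<D> = -A^-12 + A^-8 - A^-4 + 3 - A^4 + A^8 - A^12 (w = 0)
1 component over 10 crossings, w = 0
27 Fox colorings among 3^10, |V(-1)| = 9: tricolorable
why: the span of V is 6, forcing >= 6 crossings in any diagram


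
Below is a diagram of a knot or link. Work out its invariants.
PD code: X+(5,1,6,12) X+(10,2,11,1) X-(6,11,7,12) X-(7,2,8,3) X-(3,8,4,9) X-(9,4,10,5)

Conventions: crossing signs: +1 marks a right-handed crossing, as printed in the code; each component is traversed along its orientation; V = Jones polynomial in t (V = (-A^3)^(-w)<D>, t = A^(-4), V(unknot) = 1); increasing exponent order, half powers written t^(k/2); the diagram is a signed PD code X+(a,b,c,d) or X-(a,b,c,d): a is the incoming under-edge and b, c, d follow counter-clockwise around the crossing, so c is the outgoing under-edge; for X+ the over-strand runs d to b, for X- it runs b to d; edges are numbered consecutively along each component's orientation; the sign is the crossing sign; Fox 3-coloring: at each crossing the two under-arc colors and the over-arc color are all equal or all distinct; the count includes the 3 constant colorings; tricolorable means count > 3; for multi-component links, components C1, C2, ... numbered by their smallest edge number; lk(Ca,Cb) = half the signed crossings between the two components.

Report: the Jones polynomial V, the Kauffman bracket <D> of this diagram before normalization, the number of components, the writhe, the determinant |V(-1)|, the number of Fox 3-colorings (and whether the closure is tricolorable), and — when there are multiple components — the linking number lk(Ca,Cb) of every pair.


V = -t^-4 + t^-3 + t^-1
<D> = A^-2 + A^6 - A^10 (w = -2)
1 component over 6 crossings, w = -2
9 Fox colorings among 3^6, |V(-1)| = 3: tricolorable
why: det 3 = |V(-1)|; divisible by 3, so tricolorable


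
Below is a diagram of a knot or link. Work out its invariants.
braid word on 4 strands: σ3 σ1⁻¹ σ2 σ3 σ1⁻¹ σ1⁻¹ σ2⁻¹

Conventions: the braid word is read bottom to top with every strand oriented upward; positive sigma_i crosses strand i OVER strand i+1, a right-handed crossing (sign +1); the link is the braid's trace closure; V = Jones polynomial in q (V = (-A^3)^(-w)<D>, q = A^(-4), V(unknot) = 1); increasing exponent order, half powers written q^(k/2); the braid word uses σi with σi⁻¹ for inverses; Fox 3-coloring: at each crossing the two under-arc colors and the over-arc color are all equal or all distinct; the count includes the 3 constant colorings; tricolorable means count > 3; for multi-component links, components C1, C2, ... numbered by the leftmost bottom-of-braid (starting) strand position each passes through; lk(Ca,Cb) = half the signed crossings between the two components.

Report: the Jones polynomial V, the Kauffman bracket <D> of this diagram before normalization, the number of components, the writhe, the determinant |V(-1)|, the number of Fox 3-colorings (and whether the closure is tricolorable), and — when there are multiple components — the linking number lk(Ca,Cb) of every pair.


V = 1
<D> = -A^-3 (w = -1)
1 component over 7 crossings, w = -1
3 Fox colorings among 3^7, |V(-1)| = 1: not tricolorable
why: w = -1 shifts under R1 moves; the (-A^3)^(1) factor cancels that in V


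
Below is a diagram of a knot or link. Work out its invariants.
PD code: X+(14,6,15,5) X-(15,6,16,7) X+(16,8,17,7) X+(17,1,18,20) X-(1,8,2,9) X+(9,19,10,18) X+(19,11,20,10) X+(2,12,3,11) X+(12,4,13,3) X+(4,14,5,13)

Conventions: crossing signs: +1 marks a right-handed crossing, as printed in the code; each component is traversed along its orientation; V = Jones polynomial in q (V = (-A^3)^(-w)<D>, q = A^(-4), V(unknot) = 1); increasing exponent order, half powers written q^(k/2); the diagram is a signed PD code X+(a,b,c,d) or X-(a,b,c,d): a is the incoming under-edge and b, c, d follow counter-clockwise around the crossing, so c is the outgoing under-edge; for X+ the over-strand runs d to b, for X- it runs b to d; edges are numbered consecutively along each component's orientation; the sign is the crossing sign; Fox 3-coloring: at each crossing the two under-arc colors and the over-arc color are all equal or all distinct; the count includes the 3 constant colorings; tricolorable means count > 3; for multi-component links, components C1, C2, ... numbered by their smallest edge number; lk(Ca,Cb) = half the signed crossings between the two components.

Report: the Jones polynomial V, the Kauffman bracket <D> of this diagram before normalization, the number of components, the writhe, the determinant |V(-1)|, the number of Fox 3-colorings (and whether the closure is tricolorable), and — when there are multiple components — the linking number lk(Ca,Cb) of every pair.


V(q) = q^2 - q^3 + 3q^4 - 3q^5 + 3q^6 - 3q^7 + 2q^8 - q^9
bracket: -A^-18 + 2A^-14 - 3A^-10 + 3A^-6 - 3A^-2 + 3A^2 - A^6 + A^10, w = +6
1 component, writhe +6, over 10 crossings
det 17, colorings 3 of 3^10 — not tricolorable
observation: V spans 7 powers of q: at least 7 crossings in any diagram


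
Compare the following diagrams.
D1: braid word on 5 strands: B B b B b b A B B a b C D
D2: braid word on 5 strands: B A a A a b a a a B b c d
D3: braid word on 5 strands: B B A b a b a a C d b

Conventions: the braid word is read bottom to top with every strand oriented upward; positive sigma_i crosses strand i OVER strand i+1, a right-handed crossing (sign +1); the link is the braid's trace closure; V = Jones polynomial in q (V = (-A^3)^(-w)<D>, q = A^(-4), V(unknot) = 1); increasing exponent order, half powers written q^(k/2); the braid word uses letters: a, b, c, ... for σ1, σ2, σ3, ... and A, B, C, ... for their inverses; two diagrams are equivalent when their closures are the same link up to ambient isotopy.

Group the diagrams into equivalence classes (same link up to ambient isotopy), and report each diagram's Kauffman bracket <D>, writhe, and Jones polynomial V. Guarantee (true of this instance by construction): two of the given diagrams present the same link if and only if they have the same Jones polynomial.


classes: {D1} | {D2, D3}
V(D1) = -q^(-5/2) - q^(-1/2)  [13 crossings, <D> = A^-7 + A, w = -3]
V(D2) = -q^(1/2) - q^(3/2) - q^(5/2) + q^(9/2)  (w +5, c 13, <D> = -A^-3 + A^5 + A^9 + A^13)
V(D3) = -q^(1/2) - q^(3/2) - q^(5/2) + q^(9/2)  (w +3, c 11, <D> = -A^-9 + A^-1 + A^3 + A^7)
insight: V(q) takes 2 values over 3 diagrams, fixing the grouping


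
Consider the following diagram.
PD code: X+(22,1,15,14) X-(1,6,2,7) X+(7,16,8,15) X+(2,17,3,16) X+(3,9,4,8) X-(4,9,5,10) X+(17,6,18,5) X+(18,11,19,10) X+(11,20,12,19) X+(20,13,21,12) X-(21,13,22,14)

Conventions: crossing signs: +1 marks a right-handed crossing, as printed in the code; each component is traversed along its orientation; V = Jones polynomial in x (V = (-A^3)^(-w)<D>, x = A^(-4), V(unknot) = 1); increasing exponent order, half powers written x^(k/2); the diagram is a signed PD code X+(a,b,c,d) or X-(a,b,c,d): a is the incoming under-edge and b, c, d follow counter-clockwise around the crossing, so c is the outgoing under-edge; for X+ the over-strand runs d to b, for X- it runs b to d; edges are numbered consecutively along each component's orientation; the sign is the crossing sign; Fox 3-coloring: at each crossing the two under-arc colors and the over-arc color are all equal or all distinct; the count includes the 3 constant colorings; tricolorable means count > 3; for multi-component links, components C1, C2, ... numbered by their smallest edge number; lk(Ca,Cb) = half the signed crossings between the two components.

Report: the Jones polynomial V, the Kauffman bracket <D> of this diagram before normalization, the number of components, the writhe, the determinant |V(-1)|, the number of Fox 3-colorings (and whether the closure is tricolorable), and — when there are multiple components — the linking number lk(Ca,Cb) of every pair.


Jones polynomial: V(x) = -x^(3/2) + x^(5/2) - 2x^(7/2) + 2x^(9/2) - 2x^(11/2) + x^(13/2) - x^(15/2)
<D> = A^-15 - A^-11 + 2A^-7 - 2A^-3 + 2A - A^5 + A^9; writhe +5
components 2, writhe +5 (11 crossings)
linking number lk(C1,C2) = +3
3-colorings: 3 of 3^11, det 10 — not tricolorable
note: det 10 = |V(-1)|; not divisible by 3, so not tricolorable


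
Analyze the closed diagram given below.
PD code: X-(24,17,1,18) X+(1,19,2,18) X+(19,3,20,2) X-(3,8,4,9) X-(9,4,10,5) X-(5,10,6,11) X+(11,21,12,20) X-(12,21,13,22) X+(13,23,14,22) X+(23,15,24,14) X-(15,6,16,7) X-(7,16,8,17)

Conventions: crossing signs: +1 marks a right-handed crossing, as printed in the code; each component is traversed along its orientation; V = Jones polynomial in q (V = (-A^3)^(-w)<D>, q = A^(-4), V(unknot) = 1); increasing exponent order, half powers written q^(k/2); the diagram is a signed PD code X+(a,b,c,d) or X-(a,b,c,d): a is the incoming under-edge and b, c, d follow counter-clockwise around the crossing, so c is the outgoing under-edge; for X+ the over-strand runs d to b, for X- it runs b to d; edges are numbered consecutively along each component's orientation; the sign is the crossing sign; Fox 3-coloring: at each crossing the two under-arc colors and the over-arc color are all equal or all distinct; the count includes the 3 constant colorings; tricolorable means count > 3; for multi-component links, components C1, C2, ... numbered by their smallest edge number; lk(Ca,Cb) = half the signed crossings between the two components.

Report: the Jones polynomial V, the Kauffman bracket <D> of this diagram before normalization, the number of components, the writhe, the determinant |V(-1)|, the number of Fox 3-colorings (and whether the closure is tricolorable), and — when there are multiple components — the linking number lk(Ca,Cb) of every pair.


V = -q^-6 + 2q^-5 - 4q^-4 + 5q^-3 - 4q^-2 + 5q^-1 - 3 + 2q - q^2
<D> = -A^-14 + 2A^-10 - 3A^-6 + 5A^-2 - 4A^2 + 5A^6 - 4A^10 + 2A^14 - A^18 (w = -2)
1 component over 12 crossings, w = -2
9 Fox colorings among 3^12, |V(-1)| = 27: tricolorable
why: the span of V is 8, forcing >= 8 crossings in any diagram


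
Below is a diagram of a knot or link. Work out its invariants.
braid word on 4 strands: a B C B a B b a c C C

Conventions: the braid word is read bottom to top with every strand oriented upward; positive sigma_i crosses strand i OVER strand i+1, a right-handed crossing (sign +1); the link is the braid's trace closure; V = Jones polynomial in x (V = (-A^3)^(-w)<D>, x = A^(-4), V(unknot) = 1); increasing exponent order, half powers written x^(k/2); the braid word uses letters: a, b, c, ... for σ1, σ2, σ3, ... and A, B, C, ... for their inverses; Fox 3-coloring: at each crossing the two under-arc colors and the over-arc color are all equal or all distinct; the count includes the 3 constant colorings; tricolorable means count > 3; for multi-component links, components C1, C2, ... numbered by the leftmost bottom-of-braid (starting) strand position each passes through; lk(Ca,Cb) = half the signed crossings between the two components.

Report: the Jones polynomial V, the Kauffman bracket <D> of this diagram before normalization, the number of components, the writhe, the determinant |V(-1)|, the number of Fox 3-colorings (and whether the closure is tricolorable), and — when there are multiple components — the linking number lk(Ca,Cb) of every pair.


Jones polynomial: V(x) = -x^-3 + x^-2 - x^-1 + 3 - x + x^2 - x^3
<D> = A^-15 - A^-11 + A^-7 - 3A^-3 + A - A^5 + A^9; writhe -1
components 1, writhe -1 (11 crossings)
3-colorings: 27 of 3^11, det 9 — tricolorable
note: V is palindromic (span 6, det 9): x -> 1/x fixes it; necessary, not sufficient, for amphichirality


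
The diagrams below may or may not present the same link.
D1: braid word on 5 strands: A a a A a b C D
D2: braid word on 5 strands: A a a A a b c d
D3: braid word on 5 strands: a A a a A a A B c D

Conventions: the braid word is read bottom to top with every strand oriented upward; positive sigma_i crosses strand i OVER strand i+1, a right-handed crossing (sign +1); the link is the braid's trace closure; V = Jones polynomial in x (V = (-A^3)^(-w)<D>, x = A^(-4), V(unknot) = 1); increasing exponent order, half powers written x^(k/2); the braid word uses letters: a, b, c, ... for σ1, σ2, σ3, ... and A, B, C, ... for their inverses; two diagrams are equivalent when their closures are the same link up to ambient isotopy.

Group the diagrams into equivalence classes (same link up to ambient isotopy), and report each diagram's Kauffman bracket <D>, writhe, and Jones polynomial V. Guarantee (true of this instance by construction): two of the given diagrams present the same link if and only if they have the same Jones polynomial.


equivalence classes: {D1, D2, D3}
D1 (bracket 1; 8 crossings at w = 0): V = 1
D2 (bracket A^12; 8 crossings at w = +4): V = 1
V(D3) = 1  [10 crossings, <D> = 1, w = 0]
key observation: all 3 diagrams share one V(x), hence one class


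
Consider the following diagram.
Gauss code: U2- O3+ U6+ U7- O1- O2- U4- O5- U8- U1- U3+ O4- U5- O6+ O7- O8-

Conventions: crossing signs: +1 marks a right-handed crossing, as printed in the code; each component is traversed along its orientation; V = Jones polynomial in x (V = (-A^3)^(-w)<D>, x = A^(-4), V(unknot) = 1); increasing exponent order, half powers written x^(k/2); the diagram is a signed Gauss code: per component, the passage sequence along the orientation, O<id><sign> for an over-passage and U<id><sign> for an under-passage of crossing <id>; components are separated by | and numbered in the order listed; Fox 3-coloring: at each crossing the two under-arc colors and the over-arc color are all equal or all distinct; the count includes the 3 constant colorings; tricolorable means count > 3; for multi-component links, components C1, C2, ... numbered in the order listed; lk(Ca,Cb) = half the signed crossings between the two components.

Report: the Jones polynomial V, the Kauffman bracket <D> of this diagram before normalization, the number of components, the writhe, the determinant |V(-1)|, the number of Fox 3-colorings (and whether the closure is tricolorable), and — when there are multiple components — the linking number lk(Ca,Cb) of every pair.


V = -x^-4 + x^-3 + x^-1
<D> = A^-8 + 1 - A^4 (w = -4)
1 component over 8 crossings, w = -4
9 Fox colorings among 3^8, |V(-1)| = 3: tricolorable
why: det 3 = |V(-1)|; divisible by 3, so tricolorable


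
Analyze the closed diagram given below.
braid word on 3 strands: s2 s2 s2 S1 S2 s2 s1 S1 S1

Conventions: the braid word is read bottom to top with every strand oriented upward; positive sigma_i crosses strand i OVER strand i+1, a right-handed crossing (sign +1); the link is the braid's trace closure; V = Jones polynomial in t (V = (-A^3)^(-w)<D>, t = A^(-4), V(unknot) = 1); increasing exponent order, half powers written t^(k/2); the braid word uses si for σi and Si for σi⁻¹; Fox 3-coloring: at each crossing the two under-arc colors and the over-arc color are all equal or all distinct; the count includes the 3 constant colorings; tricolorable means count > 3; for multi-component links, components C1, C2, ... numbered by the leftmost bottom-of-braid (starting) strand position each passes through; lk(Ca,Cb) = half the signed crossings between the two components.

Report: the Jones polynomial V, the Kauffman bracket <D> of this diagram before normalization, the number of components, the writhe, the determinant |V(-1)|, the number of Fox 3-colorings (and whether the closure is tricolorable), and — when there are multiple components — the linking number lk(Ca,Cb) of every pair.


Jones polynomial: V(t) = -t^(-3/2) - 2t^(1/2) + t^(3/2) - t^(5/2) + t^(7/2)
<D> = -A^-11 + A^-7 - A^-3 + 2A + A^9; writhe +1
components 2, writhe +1 (9 crossings)
linking number lk(C1,C2) = -1
3-colorings: 9 of 3^9, det 6 — tricolorable
note: summing lk over 1 pair gives -1


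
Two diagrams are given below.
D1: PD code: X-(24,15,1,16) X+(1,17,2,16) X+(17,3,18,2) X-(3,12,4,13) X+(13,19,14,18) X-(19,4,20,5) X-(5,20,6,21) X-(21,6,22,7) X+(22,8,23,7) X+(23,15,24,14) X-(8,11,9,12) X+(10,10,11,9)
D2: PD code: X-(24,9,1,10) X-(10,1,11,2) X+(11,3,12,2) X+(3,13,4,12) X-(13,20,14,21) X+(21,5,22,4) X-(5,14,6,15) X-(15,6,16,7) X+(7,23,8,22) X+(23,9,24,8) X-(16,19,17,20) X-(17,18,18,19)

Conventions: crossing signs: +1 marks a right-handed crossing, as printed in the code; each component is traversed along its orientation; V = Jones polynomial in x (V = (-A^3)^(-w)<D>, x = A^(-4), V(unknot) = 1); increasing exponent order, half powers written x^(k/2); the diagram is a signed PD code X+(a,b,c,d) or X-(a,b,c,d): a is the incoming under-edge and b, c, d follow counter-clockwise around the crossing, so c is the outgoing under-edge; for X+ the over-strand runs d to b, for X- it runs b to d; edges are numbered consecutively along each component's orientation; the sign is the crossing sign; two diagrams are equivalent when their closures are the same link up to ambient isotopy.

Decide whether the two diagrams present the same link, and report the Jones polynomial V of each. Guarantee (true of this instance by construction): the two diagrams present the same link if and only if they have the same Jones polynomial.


equivalent: yes
D1 (bracket -A^-12 + 2A^-8 - 2A^-4 + 3 - 2A^4 + 2A^8 - A^12; 12 crossings at w = 0): V = -x^-3 + 2x^-2 - 2x^-1 + 3 - 2x + 2x^2 - x^3
V(D2) = -x^-3 + 2x^-2 - 2x^-1 + 3 - 2x + 2x^2 - x^3  (w -2, c 12, <D> = -A^-18 + 2A^-14 - 2A^-10 + 3A^-6 - 2A^-2 + 2A^2 - A^6)
key observation: from 12 to 12 crossings by R-moves: one link, two diagrams


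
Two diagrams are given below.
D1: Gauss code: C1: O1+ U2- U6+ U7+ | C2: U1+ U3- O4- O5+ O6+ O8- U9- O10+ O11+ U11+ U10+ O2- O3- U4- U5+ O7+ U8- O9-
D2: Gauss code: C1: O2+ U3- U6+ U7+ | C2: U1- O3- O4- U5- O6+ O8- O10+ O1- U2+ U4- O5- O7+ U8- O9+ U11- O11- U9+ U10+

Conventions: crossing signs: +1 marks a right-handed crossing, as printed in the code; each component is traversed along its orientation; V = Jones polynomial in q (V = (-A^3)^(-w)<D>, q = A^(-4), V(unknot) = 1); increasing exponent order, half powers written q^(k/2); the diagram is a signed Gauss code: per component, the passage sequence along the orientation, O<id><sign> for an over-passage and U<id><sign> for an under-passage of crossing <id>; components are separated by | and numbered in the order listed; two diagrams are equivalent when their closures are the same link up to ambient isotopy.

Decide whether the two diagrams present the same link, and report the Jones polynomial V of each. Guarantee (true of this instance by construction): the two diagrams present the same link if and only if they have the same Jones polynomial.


equivalent: yes
D1 (bracket A^-3 + 2A^5 - A^9 + A^13 - A^17; 11 crossings at w = +1): V = q^(-7/2) - q^(-5/2) + q^(-3/2) - 2q^(-1/2) - q^(3/2)
D2 (bracket A^-9 + 2A^-1 - A^3 + A^7 - A^11; 11 crossings at w = -1): V = q^(-7/2) - q^(-5/2) + q^(-3/2) - 2q^(-1/2) - q^(3/2)
key observation: Reidemeister moves carry D1 (11 crossings) to D2 (11)


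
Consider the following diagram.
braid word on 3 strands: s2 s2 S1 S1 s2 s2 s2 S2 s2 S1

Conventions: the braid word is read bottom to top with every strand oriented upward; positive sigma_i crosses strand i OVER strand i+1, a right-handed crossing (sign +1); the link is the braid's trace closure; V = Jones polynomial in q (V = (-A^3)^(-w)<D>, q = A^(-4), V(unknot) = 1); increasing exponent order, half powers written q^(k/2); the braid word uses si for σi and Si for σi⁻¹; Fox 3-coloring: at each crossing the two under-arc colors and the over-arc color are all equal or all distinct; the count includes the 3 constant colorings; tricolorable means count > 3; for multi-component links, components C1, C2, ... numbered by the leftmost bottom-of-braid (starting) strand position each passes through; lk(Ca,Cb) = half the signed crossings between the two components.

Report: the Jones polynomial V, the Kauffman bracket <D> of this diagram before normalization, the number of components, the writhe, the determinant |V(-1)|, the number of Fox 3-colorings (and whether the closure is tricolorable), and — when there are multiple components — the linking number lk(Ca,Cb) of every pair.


V(q) = -q^-2 + 2q^-1 - 3 + 5q - 4q^2 + 5q^3 - 4q^4 + 2q^5 - q^6
bracket: -A^-18 + 2A^-14 - 4A^-10 + 5A^-6 - 4A^-2 + 5A^2 - 3A^6 + 2A^10 - A^14, w = +2
1 component, writhe +2, over 10 crossings
det 27, colorings 9 of 3^10 — tricolorable
observation: w = +2 (over 10 crossings) is diagram-only; (-A^3)^(-2) removes it from V


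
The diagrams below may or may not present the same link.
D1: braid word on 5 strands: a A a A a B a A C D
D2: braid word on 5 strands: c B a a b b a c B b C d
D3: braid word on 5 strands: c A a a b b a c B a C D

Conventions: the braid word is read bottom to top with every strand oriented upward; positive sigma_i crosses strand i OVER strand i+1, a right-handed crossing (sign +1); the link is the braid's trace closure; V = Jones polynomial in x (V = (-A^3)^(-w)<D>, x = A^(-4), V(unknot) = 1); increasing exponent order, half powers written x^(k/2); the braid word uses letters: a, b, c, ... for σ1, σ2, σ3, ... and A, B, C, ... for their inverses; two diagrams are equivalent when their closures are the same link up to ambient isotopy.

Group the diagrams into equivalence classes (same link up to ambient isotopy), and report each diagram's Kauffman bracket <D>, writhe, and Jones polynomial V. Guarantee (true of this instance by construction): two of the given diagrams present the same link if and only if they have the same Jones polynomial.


grouping into links: {D1} | {D2, D3}
V(D1) = 1  (w -2, c 10, <D> = A^-6)
V(D2) = x - x^2 + 2x^3 - x^4 + x^5 - x^6  (w +6, c 12, <D> = -A^-6 + A^-2 - A^2 + 2A^6 - A^10 + A^14)
D3 (bracket -A^-12 + A^-8 - A^-4 + 2 - A^4 + A^8; 12 crossings at w = +4): V = x - x^2 + 2x^3 - x^4 + x^5 - x^6
why: comparing 3 Jones polynomials yields 2 groups


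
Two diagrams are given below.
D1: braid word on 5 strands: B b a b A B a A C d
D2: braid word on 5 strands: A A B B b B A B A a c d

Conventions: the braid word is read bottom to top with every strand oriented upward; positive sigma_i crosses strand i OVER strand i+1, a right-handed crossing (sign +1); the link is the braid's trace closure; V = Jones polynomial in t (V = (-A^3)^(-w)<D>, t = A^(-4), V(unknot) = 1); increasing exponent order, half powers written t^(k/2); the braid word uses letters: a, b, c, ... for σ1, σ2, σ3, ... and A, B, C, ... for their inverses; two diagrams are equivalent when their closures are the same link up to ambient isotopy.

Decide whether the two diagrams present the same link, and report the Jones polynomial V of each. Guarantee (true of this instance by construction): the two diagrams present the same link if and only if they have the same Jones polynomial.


equivalent: no
V(D1) = 1  (w 0, c 10, <D> = 1)
D2 (bracket A^-4 + A^4 - A^8 + A^12 - A^16; 12 crossings at w = -4): V = -t^-7 + t^-6 - t^-5 + t^-4 + t^-2
why: V(t) takes 2 values over 2 diagrams, fixing the grouping


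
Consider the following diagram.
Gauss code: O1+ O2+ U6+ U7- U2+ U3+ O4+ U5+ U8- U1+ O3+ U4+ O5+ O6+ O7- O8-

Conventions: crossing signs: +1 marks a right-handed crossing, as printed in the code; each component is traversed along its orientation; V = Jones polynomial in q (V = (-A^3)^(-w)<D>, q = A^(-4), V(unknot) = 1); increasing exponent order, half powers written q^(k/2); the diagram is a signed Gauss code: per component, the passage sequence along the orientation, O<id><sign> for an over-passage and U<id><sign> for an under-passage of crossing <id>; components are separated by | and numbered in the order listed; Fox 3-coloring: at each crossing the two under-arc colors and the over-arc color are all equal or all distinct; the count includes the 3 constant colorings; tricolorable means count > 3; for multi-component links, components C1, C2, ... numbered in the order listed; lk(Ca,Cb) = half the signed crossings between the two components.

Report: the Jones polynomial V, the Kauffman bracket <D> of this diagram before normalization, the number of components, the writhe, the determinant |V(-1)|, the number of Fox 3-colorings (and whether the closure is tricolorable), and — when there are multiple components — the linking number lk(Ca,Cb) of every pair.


Jones polynomial: V(q) = q + q^3 - q^4
<D> = -A^-4 + 1 + A^8; writhe +4
components 1, writhe +4 (8 crossings)
3-colorings: 9 of 3^8, det 3 — tricolorable
note: |V(-1)| = 3: so tricolorable, since 3 divides 3


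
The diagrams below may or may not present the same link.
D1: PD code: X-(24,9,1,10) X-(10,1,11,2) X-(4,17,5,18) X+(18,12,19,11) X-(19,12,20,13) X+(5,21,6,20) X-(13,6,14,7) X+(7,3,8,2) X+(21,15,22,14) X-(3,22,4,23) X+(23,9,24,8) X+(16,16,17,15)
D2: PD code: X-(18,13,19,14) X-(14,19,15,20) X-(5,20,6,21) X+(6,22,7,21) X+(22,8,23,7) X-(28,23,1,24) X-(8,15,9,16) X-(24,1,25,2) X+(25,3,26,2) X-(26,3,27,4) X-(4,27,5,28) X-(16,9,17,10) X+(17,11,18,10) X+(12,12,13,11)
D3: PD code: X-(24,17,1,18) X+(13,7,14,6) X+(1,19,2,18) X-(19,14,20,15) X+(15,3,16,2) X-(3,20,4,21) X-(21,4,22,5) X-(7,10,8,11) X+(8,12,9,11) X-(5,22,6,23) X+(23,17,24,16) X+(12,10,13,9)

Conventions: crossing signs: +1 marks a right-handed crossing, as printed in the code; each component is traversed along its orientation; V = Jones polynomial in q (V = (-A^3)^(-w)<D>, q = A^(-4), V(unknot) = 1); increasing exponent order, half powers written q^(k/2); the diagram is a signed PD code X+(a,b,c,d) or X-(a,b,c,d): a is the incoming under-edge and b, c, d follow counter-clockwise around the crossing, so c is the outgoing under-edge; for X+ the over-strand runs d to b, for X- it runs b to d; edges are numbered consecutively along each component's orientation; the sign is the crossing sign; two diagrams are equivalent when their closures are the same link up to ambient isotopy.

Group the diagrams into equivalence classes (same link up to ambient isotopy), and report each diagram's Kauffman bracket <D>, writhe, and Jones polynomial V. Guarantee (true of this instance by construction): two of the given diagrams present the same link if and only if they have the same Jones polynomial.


classes: {D1} | {D2} | {D3}
V(D1) = 1  [12 crossings, <D> = 1, w = 0]
V(D2) = q^-8 - 2q^-7 + q^-6 - 2q^-5 + 2q^-4 + q^-2  [14 crossings, <D> = A^-4 + 2A^4 - 2A^8 + A^12 - 2A^16 + A^20, w = -4]
D3 (bracket A^-4 - 1 + 2A^4 - 2A^8 + 2A^12 - 2A^16 + A^20; 12 crossings at w = 0): V = q^-5 - 2q^-4 + 2q^-3 - 2q^-2 + 2q^-1 - 1 + q
note: comparing 3 Jones polynomials yields 3 groups


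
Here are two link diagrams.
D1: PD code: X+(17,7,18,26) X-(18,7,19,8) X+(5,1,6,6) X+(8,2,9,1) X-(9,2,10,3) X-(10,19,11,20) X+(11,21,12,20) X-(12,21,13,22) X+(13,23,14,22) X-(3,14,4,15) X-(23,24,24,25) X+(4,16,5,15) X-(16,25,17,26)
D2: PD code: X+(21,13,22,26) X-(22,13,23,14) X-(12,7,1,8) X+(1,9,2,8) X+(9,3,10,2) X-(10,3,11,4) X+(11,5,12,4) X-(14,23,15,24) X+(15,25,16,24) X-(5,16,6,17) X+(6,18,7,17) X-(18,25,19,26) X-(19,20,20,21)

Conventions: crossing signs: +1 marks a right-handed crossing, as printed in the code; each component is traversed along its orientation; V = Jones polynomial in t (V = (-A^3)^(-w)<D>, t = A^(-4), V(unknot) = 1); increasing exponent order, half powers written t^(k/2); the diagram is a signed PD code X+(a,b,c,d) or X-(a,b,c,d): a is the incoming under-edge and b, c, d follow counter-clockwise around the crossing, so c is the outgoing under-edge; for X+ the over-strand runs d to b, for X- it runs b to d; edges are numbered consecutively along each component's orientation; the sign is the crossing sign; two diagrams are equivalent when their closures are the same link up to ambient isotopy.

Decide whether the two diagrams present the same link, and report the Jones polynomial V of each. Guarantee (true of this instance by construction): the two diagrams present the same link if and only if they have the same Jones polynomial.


same link: yes
V(D1) = -t^(-1/2) - t^(1/2)  [13 crossings, <D> = A^-5 + A^-1, w = -1]
V(D2) = -t^(-1/2) - t^(1/2)  (w -1, c 13, <D> = A^-5 + A^-1)
note: all 2 diagrams share one V(t), hence one class


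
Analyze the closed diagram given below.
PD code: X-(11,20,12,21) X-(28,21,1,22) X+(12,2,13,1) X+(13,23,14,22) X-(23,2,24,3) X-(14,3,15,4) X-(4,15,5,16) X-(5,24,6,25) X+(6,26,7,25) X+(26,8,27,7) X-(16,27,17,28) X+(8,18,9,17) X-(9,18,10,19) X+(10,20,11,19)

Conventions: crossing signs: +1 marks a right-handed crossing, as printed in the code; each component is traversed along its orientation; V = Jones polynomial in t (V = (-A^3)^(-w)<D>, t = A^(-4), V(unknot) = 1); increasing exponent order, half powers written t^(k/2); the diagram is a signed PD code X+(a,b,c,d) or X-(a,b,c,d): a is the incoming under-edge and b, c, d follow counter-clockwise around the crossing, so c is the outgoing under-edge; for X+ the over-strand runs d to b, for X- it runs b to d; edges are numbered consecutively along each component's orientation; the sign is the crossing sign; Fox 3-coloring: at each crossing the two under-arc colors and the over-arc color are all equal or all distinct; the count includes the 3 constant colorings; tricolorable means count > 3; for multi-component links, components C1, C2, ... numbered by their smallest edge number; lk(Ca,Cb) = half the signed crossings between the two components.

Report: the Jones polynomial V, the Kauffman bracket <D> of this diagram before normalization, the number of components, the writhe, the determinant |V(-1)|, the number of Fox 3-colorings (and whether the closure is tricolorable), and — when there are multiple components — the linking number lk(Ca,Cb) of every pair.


V(t) = t^-5 - 2t^-4 + 2t^-3 - 2t^-2 + 2t^-1 - 1 + t
bracket: A^-10 - A^-6 + 2A^-2 - 2A^2 + 2A^6 - 2A^10 + A^14, w = -2
1 component, writhe -2, over 14 crossings
det 11, colorings 3 of 3^14 — not tricolorable
observation: w = -2 shifts under R1 moves; the (-A^3)^(2) factor cancels that in V


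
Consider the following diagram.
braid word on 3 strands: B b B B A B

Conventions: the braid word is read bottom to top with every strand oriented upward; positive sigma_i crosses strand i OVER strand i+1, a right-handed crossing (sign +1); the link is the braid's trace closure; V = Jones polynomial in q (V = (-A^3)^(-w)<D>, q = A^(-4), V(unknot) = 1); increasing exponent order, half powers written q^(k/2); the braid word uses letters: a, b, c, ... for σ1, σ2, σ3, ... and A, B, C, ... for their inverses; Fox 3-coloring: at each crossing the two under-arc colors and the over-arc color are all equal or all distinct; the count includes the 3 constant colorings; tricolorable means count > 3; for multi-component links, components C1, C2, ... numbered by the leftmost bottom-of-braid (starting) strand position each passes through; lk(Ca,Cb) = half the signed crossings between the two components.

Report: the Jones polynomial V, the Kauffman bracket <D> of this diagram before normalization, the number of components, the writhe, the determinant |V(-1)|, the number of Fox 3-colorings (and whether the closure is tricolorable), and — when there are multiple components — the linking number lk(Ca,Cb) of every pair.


V(q) = -q^-4 + q^-3 + q^-1
bracket: A^-8 + 1 - A^4, w = -4
1 component, writhe -4, over 6 crossings
det 3, colorings 9 of 3^6 — tricolorable
observation: inverse pairs cancel, leaving σ2⁻¹ σ2⁻¹ σ1⁻¹ σ2⁻¹


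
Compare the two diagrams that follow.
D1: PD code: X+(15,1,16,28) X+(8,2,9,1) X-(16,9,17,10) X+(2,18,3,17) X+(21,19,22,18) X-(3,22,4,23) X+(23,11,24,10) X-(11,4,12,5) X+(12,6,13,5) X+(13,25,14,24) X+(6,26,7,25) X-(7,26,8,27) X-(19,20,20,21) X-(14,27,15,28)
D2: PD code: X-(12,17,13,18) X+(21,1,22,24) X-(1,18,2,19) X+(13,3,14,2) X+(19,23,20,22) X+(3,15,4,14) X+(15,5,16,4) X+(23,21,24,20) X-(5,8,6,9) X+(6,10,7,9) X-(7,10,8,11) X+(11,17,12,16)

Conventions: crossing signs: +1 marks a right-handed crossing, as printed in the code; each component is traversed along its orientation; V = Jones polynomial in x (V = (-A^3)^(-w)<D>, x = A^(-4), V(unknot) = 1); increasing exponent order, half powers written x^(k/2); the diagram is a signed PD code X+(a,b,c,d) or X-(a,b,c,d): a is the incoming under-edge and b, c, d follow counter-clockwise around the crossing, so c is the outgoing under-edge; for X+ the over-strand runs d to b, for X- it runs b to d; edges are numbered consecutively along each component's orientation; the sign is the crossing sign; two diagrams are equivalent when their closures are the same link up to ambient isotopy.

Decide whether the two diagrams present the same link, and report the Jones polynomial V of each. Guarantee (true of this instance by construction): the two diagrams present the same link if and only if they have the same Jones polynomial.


same link: no
V(D1) = 1  [14 crossings, <D> = A^6, w = +2]
D2 (bracket A^-20 - 2A^-16 + A^-12 - 2A^-8 + 2A^-4 + A^4; 12 crossings at w = +4): V = x^2 + 2x^4 - 2x^5 + x^6 - 2x^7 + x^8
note: V(x) takes 2 values over 2 diagrams, fixing the grouping


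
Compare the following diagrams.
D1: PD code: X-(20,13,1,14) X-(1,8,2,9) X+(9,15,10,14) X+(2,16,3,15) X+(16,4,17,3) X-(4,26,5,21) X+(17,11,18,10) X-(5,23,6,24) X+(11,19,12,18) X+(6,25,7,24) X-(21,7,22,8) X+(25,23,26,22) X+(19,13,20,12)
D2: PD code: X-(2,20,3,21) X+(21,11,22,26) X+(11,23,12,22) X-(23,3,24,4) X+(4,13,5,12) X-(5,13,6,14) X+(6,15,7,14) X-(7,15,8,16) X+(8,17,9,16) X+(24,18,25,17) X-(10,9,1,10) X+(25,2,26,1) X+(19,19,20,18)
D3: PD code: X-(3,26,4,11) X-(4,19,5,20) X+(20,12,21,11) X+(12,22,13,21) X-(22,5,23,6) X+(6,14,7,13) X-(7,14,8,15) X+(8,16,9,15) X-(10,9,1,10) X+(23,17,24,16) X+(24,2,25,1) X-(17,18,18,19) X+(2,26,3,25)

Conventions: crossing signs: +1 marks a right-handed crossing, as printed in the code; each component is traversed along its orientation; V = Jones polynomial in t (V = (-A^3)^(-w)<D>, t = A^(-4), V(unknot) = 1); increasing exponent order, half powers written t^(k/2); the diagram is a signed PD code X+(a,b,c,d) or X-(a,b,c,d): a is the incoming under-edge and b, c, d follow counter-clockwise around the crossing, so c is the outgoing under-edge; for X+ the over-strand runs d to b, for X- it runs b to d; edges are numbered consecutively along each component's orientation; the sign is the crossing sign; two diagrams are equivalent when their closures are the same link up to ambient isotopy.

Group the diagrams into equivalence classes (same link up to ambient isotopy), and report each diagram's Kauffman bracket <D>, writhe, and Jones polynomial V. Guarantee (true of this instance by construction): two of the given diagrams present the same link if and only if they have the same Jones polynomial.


classes: {D1} | {D2, D3}
V(D1) = -t^(-3/2) + t^(-1/2) - 3t^(1/2) + 2t^(3/2) - 3t^(5/2) + 2t^(7/2) - t^(9/2) + t^(11/2)  [13 crossings, <D> = -A^-13 + A^-9 - 2A^-5 + 3A^-1 - 2A^3 + 3A^7 - A^11 + A^15, w = +3]
V(D2) = -t^(1/2) - t^(3/2) - t^(5/2) + t^(9/2)  (w +3, c 13, <D> = -A^-9 + A^-1 + A^3 + A^7)
V(D3) = -t^(1/2) - t^(3/2) - t^(5/2) + t^(9/2)  [13 crossings, <D> = -A^-15 + A^-7 + A^-3 + A, w = +1]
note: V(t) takes 2 values over 3 diagrams, fixing the grouping


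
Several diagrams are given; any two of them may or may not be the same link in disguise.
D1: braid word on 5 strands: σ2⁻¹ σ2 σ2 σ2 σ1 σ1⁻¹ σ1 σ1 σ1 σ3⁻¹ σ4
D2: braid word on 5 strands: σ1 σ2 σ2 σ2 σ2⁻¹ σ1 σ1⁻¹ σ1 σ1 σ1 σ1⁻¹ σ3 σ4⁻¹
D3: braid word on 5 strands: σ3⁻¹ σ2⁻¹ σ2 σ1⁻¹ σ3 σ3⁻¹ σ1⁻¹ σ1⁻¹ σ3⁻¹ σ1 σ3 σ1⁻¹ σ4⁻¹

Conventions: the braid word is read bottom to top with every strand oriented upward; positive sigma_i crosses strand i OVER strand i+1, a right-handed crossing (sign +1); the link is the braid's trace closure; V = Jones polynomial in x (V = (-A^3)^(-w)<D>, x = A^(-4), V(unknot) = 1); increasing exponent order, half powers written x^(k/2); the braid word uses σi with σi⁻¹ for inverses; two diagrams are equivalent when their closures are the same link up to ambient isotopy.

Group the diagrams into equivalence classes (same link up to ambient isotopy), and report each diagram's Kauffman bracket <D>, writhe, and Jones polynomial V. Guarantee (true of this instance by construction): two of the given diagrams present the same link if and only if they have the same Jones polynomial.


classes: {D1, D2} | {D3}
V(D1) = -x^(3/2) - 2x^(7/2) + x^(9/2) - x^(11/2) + x^(13/2)  [11 crossings, <D> = -A^-11 + A^-7 - A^-3 + 2A + A^9, w = +5]
V(D2) = -x^(3/2) - 2x^(7/2) + x^(9/2) - x^(11/2) + x^(13/2)  (w +5, c 13, <D> = -A^-11 + A^-7 - A^-3 + 2A + A^9)
V(D3) = x^(-9/2) - x^(-5/2) - x^(-3/2) - x^(-1/2)  (w -5, c 13, <D> = A^-13 + A^-9 + A^-5 - A^3)
insight: comparing 3 Jones polynomials yields 2 groups


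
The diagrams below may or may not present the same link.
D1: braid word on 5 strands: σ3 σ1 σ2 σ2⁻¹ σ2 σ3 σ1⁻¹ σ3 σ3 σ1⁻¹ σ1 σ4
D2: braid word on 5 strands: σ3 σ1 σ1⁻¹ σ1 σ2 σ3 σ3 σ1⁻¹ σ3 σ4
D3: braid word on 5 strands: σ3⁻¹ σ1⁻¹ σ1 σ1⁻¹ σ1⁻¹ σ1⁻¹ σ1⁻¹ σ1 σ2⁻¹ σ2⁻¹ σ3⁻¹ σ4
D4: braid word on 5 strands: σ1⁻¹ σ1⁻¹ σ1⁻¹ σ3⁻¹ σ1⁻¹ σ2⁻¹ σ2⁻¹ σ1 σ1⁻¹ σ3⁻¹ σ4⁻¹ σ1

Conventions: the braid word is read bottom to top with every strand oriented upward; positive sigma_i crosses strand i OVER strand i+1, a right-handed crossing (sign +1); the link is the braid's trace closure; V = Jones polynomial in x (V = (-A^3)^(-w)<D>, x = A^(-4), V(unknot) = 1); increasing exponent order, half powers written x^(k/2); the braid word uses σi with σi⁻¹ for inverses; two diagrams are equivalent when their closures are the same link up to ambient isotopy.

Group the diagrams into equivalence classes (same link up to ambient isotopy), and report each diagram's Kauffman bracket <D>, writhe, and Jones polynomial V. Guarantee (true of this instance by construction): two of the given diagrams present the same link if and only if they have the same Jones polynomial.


equivalence classes: {D1, D2} | {D3, D4}
D1 (bracket A^-6 + A^6 + A^10 + A^14; 12 crossings at w = +6): V = x + x^2 + x^3 + x^6
V(D2) = x + x^2 + x^3 + x^6  (w +6, c 10, <D> = A^-6 + A^6 + A^10 + A^14)
V(D3) = -x^-9 + x^-8 - 2x^-7 + 3x^-6 - x^-5 + 3x^-4 + x^-2  (w -6, c 12, <D> = A^-10 + 3A^-2 - A^2 + 3A^6 - 2A^10 + A^14 - A^18)
V(D4) = -x^-9 + x^-8 - 2x^-7 + 3x^-6 - x^-5 + 3x^-4 + x^-2  [12 crossings, <D> = A^-16 + 3A^-8 - A^-4 + 3 - 2A^4 + A^8 - A^12, w = -8]
key observation: comparing 4 Jones polynomials yields 2 groups
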